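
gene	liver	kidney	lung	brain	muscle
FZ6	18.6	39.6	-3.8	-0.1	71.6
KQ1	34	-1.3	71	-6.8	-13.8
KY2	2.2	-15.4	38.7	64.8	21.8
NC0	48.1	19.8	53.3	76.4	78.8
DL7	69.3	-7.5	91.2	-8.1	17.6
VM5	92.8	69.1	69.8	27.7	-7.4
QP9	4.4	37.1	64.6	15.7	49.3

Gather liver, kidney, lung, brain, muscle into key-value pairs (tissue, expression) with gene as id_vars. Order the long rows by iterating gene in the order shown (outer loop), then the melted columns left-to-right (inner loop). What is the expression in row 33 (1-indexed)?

64.6

35 rows total (7 × 5). Row 33: index ⌊(33-1)/5⌋ = 6 into gene → QP9; (33-1) mod 5 = 2 into the melted columns → lung.
So row 33 is (QP9, lung, 64.6); expression = 64.6.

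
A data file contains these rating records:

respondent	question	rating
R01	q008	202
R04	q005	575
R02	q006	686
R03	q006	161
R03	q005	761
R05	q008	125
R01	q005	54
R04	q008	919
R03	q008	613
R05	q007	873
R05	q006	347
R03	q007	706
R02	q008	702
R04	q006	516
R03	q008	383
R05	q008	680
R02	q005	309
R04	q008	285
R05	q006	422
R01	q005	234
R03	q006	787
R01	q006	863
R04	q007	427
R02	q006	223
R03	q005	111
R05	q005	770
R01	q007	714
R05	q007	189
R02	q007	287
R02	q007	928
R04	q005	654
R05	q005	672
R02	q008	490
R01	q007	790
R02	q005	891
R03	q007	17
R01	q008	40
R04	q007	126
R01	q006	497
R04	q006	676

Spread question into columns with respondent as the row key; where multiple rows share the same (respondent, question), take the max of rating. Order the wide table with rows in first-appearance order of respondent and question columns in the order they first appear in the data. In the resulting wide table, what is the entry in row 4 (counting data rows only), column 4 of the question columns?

With rows in first-appearance order of respondent, row 4 is respondent=R03. question columns in first-appearance order: q008, q005, q006, q007; column 4 is q007.
Long rows with respondent=R03, question=q007: max(706, 17) = 706.

706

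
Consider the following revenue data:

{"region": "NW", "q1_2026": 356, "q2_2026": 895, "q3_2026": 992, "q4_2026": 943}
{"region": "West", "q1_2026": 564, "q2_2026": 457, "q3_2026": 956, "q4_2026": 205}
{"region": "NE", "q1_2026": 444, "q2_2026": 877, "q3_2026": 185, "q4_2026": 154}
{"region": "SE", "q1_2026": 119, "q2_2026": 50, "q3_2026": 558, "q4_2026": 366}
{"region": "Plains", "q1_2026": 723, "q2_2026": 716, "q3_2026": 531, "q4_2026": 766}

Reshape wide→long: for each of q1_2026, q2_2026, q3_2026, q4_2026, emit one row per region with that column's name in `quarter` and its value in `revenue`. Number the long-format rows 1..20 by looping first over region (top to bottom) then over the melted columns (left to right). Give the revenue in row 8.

205

20 rows total (5 × 4). Row 8: index ⌊(8-1)/4⌋ = 1 into region → West; (8-1) mod 4 = 3 into the melted columns → q4_2026.
So row 8 is (West, q4_2026, 205); revenue = 205.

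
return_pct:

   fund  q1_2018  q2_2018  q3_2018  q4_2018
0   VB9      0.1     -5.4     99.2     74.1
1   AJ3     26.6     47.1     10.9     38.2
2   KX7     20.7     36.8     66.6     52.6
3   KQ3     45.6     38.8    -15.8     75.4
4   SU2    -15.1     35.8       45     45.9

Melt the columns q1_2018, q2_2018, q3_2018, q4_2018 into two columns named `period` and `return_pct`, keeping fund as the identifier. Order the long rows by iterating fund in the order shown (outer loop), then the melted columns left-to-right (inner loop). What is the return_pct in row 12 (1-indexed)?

52.6

20 rows total (5 × 4). Row 12: index ⌊(12-1)/4⌋ = 2 into fund → KX7; (12-1) mod 4 = 3 into the melted columns → q4_2018.
So row 12 is (KX7, q4_2018, 52.6); return_pct = 52.6.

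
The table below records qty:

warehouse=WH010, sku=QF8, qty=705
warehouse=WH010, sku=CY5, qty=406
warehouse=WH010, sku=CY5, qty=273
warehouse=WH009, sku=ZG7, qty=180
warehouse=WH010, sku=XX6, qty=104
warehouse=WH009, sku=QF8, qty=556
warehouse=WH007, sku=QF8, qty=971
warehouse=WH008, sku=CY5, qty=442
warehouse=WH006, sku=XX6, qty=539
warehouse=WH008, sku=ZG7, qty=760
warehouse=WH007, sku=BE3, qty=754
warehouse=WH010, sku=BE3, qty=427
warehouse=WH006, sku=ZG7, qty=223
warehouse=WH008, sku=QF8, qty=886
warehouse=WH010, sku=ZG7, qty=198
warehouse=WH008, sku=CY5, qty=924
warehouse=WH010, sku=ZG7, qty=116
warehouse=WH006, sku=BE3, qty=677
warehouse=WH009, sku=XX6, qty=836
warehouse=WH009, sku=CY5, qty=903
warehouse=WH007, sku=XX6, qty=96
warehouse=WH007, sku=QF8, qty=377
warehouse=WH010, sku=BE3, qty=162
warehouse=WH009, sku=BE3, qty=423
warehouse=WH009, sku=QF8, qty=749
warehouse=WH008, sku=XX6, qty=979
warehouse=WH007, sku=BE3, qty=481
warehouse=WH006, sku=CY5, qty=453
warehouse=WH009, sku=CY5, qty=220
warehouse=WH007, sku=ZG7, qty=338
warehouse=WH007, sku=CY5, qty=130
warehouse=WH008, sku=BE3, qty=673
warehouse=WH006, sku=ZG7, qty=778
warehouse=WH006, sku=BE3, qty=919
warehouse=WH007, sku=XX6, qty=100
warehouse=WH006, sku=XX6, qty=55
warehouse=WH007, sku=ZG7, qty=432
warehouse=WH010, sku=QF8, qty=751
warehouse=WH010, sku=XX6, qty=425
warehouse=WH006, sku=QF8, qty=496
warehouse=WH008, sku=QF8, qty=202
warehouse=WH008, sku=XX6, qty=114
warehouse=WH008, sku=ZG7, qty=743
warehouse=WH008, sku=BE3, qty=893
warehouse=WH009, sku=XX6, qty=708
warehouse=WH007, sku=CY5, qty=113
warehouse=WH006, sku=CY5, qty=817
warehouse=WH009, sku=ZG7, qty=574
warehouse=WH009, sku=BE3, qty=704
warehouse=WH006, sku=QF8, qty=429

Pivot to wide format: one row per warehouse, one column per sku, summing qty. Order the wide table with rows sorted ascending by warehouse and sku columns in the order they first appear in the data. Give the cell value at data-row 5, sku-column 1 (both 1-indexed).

1456

With rows sorted ascending by warehouse, row 5 is warehouse=WH010. sku columns in first-appearance order: QF8, CY5, ZG7, XX6, BE3; column 1 is QF8.
Long rows with warehouse=WH010, sku=QF8: 705 + 751 = 1456.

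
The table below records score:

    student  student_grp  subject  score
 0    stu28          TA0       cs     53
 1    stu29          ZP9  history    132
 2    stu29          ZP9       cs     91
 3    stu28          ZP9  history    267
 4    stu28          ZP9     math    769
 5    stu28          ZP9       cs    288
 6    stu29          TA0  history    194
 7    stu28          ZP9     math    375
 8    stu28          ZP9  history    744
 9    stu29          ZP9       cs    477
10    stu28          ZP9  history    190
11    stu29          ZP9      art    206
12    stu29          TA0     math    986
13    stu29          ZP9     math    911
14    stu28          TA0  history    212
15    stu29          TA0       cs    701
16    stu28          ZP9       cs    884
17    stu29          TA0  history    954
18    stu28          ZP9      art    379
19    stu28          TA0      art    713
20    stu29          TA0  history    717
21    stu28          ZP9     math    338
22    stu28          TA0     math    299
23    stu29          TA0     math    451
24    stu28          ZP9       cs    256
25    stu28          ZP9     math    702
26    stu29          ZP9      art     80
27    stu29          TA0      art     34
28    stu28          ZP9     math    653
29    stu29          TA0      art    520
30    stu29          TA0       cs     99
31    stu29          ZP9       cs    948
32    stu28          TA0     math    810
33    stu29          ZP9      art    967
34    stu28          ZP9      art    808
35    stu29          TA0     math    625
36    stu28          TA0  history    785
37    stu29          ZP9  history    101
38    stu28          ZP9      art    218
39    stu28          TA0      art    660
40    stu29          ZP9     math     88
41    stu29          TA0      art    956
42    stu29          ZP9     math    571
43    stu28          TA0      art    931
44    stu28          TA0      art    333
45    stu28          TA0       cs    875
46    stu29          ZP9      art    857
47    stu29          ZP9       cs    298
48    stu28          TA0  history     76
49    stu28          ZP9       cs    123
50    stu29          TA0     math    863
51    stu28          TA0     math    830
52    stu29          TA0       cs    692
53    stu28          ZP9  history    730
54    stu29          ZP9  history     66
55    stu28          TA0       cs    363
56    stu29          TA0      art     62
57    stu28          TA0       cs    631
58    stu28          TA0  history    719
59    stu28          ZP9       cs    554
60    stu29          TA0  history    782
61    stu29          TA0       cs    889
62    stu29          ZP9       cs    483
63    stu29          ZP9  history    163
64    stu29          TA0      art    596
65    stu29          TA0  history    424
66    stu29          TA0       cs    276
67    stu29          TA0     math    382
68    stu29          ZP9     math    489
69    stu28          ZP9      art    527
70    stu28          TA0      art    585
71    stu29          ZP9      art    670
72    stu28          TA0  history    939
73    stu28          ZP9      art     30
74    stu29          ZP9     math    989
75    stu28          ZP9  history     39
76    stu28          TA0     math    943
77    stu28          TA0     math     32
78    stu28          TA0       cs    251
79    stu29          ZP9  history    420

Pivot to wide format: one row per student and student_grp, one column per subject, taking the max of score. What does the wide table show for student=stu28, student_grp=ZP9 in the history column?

744

Rows with student=stu28, student_grp=ZP9 and subject=history: score values are 267, 744, 190, 730, 39.
max(267, 744, 190, 730, 39) = 744.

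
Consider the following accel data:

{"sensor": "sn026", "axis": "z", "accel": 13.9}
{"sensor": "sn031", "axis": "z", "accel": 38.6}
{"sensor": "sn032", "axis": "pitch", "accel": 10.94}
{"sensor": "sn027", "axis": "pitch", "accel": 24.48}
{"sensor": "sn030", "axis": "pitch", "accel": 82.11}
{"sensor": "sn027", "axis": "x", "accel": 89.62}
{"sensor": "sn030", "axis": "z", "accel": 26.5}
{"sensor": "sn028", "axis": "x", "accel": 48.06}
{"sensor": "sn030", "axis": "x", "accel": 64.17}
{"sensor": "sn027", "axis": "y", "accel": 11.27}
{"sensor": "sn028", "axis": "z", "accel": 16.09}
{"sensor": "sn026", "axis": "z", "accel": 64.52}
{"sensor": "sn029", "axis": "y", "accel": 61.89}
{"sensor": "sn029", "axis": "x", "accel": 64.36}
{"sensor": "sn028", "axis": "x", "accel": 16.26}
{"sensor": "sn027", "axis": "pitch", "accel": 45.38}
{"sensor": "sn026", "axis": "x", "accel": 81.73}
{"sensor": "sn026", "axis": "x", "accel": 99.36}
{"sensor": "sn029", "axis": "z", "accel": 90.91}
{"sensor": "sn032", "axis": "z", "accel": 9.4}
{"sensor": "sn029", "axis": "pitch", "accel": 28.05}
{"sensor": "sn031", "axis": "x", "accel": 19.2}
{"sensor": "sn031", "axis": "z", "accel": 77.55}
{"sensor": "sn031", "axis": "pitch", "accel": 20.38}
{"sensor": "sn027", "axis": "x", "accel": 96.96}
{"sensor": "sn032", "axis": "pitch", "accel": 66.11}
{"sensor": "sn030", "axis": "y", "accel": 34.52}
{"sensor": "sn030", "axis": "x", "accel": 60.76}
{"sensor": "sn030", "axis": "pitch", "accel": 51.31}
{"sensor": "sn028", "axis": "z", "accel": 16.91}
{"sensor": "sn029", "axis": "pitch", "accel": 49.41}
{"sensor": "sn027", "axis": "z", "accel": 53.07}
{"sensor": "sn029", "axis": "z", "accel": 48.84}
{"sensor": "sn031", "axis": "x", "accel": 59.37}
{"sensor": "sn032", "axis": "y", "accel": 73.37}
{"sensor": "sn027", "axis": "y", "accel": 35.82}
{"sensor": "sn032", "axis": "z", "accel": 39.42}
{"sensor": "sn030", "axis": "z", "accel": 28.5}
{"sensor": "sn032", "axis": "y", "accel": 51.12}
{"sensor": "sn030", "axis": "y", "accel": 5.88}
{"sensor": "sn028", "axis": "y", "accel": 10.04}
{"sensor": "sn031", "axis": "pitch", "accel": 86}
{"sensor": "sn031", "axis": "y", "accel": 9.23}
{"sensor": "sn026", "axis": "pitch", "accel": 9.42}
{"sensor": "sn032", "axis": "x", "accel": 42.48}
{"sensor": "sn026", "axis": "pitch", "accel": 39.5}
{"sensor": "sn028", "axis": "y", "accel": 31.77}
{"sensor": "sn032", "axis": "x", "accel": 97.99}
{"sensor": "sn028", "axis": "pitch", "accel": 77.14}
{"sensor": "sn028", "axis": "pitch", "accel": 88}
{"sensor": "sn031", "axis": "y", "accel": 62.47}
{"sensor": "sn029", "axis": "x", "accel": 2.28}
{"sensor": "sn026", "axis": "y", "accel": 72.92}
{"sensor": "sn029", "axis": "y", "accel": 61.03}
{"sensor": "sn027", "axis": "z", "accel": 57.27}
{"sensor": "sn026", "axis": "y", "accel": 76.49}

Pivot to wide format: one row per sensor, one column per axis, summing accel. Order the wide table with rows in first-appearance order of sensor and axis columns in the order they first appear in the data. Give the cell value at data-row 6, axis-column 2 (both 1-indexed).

165.14

With rows in first-appearance order of sensor, row 6 is sensor=sn028. axis columns in first-appearance order: z, pitch, x, y; column 2 is pitch.
Long rows with sensor=sn028, axis=pitch: 77.14 + 88 = 165.14.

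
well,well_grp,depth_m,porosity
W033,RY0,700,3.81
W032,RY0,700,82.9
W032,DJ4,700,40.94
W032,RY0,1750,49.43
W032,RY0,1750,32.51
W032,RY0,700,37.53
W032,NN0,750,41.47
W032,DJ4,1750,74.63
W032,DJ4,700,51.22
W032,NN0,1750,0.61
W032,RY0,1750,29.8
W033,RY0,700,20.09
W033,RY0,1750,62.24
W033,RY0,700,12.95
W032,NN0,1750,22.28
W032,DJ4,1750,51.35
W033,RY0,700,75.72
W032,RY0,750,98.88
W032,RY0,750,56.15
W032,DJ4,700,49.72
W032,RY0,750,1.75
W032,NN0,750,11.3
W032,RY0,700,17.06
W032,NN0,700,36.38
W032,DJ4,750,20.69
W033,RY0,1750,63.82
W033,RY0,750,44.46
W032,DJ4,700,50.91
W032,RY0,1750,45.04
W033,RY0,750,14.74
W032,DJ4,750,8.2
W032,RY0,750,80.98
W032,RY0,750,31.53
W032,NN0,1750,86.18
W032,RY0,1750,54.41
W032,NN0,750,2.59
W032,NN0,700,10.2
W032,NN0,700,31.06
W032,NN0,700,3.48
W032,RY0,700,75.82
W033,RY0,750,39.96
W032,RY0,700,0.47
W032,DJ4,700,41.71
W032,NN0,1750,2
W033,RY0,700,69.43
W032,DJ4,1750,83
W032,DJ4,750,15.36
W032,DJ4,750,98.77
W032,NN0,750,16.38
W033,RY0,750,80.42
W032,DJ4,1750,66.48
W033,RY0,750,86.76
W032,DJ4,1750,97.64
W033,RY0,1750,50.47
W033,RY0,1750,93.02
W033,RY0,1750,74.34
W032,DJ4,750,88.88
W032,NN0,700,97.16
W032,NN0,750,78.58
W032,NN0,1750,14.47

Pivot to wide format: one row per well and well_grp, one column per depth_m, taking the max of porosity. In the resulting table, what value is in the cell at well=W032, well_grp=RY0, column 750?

Rows with well=W032, well_grp=RY0 and depth_m=750: porosity values are 98.88, 56.15, 1.75, 80.98, 31.53.
max(98.88, 56.15, 1.75, 80.98, 31.53) = 98.88.

98.88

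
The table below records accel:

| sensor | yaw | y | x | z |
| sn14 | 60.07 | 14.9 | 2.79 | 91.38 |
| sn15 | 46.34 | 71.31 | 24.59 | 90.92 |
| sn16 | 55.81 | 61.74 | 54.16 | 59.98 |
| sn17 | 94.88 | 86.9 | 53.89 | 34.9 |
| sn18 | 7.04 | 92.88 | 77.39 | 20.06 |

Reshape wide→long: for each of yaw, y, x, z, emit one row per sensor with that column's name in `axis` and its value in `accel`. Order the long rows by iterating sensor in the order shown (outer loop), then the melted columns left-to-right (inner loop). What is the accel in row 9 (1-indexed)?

55.81

20 rows total (5 × 4). Row 9: index ⌊(9-1)/4⌋ = 2 into sensor → sn16; (9-1) mod 4 = 0 into the melted columns → yaw.
So row 9 is (sn16, yaw, 55.81); accel = 55.81.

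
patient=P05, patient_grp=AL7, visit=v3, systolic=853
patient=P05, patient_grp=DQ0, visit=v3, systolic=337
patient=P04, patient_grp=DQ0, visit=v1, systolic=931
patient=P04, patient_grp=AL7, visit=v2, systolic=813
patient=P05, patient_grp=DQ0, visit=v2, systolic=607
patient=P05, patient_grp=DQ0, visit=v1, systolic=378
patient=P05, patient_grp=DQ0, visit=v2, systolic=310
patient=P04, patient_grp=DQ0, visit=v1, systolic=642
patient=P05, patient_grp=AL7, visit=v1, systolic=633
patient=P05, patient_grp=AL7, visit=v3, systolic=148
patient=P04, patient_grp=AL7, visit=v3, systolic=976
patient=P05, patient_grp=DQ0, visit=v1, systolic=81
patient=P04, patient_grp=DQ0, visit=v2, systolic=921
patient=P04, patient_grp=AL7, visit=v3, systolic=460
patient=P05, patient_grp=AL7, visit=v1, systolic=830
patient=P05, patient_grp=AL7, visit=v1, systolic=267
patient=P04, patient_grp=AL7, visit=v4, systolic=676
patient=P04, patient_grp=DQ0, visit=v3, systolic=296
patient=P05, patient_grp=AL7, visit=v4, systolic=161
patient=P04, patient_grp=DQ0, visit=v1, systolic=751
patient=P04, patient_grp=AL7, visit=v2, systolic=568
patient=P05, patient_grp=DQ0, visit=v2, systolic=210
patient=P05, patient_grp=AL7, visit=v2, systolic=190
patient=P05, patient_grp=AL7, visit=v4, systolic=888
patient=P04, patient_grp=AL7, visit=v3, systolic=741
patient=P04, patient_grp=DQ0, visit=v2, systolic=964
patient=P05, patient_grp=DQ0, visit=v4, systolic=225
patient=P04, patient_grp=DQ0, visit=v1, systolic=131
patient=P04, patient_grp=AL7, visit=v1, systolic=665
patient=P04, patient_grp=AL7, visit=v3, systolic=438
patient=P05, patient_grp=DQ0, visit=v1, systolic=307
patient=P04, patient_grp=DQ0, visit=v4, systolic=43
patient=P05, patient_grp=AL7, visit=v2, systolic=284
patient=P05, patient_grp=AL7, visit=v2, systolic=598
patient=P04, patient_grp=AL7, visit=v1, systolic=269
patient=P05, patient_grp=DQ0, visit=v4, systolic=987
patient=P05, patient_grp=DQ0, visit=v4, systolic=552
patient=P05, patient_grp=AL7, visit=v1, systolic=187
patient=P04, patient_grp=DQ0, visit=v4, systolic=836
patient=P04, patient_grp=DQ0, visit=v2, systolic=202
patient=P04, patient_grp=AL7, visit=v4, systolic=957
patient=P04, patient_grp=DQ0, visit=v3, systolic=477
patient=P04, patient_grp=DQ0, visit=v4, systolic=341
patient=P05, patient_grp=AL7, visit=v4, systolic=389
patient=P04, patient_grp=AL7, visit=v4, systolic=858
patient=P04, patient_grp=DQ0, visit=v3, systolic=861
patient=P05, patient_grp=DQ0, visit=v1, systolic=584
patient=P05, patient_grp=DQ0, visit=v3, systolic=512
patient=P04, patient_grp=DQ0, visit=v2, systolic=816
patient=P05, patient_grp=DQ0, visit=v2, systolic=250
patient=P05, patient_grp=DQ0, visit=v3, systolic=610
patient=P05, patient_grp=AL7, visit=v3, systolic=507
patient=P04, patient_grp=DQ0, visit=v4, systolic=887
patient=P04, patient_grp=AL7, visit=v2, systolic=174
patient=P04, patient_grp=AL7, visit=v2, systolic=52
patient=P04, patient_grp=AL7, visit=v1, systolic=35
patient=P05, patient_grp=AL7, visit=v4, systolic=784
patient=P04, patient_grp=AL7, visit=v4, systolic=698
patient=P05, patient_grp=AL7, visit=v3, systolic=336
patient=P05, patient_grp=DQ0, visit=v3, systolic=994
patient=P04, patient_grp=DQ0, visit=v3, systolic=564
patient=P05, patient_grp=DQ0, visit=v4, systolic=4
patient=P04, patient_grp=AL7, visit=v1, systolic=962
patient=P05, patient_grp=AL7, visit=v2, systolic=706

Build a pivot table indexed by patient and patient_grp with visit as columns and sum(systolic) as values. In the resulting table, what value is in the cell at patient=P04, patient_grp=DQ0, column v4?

2107

Rows with patient=P04, patient_grp=DQ0 and visit=v4: systolic values are 43, 836, 341, 887.
43 + 836 + 341 + 887 = 2107.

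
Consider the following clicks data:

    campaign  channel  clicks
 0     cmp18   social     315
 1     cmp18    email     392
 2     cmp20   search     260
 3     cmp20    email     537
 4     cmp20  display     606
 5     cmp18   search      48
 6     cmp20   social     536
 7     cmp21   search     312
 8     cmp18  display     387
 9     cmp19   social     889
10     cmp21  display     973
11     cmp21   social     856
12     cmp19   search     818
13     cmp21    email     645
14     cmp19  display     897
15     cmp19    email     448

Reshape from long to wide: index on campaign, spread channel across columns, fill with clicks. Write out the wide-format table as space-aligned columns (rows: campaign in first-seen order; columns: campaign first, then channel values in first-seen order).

Columns: campaign plus the 4 distinct channel values (social, email, search, display).
For example, row cmp18 column social takes clicks=315 from the long row (cmp18, social).

campaign  social  email  search  display
cmp18     315     392    48      387    
cmp20     536     537    260     606    
cmp21     856     645    312     973    
cmp19     889     448    818     897    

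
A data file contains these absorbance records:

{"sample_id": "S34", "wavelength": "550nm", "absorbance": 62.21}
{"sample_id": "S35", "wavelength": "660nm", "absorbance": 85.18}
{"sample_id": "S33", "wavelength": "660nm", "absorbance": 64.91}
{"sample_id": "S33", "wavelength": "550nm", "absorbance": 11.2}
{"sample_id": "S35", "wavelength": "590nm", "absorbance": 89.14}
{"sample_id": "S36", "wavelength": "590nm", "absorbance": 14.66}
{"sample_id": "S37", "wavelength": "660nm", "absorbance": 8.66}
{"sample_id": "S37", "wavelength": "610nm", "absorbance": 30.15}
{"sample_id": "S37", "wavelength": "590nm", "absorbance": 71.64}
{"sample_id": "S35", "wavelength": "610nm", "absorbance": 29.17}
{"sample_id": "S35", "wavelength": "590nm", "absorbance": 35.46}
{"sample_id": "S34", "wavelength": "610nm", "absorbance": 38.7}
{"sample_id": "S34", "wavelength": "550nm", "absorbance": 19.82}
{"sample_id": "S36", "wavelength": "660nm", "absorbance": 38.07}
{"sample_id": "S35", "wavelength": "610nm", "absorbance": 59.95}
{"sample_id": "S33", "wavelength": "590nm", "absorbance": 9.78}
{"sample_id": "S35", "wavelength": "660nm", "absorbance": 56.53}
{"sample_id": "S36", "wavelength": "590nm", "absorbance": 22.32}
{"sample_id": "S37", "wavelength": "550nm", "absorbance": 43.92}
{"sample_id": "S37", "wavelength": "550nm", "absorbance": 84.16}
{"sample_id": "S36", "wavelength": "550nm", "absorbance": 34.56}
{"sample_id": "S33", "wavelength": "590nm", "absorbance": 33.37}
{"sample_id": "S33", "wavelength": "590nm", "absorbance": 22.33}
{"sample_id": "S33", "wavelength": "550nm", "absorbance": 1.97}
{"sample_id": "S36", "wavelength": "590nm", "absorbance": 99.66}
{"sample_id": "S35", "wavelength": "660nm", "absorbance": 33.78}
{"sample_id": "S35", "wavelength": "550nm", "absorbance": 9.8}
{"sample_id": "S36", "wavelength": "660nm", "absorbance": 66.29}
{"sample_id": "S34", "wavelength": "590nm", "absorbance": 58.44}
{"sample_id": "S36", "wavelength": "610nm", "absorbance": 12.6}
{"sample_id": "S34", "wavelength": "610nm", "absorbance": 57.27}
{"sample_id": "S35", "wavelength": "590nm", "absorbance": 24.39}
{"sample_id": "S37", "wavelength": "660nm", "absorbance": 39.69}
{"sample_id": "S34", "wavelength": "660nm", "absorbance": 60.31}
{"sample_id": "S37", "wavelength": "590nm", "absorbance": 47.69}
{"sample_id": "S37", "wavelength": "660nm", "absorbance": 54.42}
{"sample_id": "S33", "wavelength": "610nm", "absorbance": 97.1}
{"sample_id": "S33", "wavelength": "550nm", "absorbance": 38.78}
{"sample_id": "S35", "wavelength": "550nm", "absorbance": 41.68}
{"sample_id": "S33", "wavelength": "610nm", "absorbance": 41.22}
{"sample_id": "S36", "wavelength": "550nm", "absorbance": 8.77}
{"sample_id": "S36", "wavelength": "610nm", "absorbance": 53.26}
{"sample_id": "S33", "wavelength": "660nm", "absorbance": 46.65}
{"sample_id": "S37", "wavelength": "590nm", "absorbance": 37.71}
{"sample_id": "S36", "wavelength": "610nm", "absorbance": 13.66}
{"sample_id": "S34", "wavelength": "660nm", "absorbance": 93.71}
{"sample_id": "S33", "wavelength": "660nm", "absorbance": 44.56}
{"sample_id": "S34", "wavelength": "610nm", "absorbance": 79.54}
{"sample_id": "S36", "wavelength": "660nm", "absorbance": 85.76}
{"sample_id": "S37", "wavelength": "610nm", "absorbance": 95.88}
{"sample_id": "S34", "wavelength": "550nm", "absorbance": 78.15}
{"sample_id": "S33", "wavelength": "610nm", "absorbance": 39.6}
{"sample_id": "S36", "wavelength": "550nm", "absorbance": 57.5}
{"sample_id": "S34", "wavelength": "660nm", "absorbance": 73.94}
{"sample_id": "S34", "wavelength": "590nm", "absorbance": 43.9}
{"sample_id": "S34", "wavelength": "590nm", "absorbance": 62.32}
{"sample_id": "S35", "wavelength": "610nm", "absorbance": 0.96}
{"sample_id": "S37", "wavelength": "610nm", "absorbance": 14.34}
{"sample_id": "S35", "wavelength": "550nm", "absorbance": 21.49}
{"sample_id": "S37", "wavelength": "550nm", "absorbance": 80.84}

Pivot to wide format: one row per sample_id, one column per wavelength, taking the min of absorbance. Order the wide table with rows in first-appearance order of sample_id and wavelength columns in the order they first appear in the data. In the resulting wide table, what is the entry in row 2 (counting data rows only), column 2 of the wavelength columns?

33.78

With rows in first-appearance order of sample_id, row 2 is sample_id=S35. wavelength columns in first-appearance order: 550nm, 660nm, 590nm, 610nm; column 2 is 660nm.
Long rows with sample_id=S35, wavelength=660nm: min(85.18, 56.53, 33.78) = 33.78.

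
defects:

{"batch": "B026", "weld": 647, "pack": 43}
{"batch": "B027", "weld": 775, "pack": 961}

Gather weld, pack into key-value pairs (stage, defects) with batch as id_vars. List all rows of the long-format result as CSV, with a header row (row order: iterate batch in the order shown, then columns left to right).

batch,stage,defects
B026,weld,647
B026,pack,43
B027,weld,775
B027,pack,961

Each (batch, column) pair becomes one row: 2 × 2 = 4 rows.
For example, (B026, weld) → defects=647.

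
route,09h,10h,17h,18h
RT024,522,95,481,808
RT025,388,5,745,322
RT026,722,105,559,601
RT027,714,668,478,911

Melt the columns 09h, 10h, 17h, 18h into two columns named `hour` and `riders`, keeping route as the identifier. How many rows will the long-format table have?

4 route values × 4 melted columns = 16 rows.

16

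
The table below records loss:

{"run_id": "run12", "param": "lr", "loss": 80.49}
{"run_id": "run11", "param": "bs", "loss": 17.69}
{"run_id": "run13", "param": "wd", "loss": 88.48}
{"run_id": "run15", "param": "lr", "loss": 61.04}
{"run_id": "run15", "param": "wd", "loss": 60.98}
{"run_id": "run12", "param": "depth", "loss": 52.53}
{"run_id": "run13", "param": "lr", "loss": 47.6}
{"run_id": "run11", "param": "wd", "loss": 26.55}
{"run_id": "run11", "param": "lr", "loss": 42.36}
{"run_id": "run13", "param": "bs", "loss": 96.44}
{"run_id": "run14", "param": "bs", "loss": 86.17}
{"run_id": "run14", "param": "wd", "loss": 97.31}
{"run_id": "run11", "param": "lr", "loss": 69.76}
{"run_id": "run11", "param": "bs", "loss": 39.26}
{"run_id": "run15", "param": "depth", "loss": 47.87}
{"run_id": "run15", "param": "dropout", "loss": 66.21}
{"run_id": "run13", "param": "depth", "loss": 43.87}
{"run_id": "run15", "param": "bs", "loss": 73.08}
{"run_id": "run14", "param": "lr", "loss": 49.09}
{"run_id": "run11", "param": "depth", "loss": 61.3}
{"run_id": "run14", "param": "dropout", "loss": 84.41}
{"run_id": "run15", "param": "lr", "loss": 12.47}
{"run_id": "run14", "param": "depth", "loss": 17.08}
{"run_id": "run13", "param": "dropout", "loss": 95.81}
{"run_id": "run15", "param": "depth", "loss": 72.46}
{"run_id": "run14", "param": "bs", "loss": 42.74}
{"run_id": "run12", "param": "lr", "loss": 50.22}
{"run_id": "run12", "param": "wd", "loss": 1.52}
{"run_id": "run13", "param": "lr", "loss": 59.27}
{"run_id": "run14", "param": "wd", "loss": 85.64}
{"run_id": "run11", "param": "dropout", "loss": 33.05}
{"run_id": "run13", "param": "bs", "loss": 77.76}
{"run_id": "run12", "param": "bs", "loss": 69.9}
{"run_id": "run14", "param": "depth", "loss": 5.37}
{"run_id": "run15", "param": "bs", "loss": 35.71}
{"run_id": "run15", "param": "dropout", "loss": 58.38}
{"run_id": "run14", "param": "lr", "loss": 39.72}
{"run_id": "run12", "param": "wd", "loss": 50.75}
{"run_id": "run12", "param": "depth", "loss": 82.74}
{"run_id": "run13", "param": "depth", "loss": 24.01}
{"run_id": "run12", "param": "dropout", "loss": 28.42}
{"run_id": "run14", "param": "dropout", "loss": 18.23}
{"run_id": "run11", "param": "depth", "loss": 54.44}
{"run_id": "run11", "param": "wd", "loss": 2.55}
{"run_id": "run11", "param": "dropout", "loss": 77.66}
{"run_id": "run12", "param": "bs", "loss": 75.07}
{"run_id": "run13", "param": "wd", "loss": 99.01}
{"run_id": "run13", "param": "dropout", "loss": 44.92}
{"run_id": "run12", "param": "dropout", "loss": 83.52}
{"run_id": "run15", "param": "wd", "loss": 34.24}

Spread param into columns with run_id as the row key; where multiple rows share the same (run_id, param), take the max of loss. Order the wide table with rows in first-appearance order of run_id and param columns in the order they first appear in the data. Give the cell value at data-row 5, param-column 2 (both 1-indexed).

With rows in first-appearance order of run_id, row 5 is run_id=run14. param columns in first-appearance order: lr, bs, wd, depth, dropout; column 2 is bs.
Long rows with run_id=run14, param=bs: max(86.17, 42.74) = 86.17.

86.17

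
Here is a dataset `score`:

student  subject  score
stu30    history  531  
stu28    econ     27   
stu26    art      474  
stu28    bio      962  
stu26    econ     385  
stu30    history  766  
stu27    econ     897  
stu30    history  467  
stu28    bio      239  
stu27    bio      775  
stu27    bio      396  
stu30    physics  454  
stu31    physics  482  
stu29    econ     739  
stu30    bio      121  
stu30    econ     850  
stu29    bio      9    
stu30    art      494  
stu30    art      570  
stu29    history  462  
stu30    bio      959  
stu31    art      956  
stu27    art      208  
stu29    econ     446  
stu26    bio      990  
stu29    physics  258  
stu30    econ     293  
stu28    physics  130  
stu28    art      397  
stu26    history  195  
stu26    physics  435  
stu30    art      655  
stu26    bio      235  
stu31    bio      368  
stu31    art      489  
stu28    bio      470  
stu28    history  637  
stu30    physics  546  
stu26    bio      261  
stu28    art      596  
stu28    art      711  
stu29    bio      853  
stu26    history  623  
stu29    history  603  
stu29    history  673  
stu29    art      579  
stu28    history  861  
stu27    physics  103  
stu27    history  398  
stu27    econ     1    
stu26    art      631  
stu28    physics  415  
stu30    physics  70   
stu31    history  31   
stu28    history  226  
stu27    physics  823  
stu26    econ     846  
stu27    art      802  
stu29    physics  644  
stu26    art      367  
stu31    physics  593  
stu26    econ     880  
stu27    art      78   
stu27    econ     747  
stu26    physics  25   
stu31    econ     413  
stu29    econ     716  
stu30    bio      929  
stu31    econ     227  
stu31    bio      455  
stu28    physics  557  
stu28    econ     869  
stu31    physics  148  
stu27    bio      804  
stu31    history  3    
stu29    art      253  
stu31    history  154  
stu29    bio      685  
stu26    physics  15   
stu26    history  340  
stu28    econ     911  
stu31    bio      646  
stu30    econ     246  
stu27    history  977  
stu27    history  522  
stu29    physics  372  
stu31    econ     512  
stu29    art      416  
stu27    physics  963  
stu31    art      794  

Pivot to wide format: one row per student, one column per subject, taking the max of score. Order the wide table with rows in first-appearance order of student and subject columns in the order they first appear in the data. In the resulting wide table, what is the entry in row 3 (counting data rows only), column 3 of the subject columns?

631

With rows in first-appearance order of student, row 3 is student=stu26. subject columns in first-appearance order: history, econ, art, bio, physics; column 3 is art.
Long rows with student=stu26, subject=art: max(474, 631, 367) = 631.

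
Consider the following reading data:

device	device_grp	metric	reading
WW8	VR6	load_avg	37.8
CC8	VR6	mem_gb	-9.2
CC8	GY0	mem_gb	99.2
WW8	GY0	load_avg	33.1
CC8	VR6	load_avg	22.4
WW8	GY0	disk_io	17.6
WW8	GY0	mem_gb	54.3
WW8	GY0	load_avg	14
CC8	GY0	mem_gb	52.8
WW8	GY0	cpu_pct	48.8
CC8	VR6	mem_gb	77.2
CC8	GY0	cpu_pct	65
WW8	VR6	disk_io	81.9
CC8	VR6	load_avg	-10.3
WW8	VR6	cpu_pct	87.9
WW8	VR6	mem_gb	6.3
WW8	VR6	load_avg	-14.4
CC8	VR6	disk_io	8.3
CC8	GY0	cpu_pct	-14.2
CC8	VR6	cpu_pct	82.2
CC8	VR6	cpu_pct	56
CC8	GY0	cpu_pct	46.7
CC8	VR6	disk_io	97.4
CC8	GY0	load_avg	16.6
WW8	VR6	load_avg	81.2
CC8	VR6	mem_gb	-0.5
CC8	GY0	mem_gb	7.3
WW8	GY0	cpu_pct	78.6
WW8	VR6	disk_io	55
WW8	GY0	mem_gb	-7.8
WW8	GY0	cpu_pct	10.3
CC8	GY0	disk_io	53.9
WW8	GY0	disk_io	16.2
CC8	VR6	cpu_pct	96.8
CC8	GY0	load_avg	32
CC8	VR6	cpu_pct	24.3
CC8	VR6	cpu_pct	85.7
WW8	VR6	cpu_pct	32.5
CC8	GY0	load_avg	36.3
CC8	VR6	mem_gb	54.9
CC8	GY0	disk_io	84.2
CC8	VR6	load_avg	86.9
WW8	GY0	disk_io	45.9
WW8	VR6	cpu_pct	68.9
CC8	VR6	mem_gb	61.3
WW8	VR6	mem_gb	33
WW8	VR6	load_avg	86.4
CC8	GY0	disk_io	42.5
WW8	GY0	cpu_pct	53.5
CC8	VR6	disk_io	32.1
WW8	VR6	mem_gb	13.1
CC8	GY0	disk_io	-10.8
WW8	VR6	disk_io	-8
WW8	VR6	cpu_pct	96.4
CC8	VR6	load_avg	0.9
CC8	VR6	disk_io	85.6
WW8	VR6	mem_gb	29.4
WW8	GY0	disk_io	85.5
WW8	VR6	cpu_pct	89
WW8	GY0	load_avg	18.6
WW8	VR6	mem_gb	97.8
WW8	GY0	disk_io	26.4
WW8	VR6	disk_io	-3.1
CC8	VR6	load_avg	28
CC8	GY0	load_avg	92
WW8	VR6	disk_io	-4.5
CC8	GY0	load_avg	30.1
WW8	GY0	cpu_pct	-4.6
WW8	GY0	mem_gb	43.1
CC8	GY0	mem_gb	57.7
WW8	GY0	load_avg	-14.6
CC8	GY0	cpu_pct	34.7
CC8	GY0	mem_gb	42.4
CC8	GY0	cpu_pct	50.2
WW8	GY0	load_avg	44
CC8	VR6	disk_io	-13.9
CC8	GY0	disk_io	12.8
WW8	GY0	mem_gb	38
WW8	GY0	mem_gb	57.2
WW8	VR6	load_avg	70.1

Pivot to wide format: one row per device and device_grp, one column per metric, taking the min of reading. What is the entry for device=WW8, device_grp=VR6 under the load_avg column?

Rows with device=WW8, device_grp=VR6 and metric=load_avg: reading values are 37.8, -14.4, 81.2, 86.4, 70.1.
min(37.8, -14.4, 81.2, 86.4, 70.1) = -14.4.

-14.4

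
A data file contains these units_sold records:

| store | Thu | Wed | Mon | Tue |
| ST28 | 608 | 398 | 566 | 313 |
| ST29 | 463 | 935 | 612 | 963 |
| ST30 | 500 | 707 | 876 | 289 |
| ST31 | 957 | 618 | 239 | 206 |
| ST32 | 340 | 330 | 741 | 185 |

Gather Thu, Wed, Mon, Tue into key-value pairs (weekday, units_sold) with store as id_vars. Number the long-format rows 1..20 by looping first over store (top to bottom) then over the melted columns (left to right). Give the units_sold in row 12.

20 rows total (5 × 4). Row 12: index ⌊(12-1)/4⌋ = 2 into store → ST30; (12-1) mod 4 = 3 into the melted columns → Tue.
So row 12 is (ST30, Tue, 289); units_sold = 289.

289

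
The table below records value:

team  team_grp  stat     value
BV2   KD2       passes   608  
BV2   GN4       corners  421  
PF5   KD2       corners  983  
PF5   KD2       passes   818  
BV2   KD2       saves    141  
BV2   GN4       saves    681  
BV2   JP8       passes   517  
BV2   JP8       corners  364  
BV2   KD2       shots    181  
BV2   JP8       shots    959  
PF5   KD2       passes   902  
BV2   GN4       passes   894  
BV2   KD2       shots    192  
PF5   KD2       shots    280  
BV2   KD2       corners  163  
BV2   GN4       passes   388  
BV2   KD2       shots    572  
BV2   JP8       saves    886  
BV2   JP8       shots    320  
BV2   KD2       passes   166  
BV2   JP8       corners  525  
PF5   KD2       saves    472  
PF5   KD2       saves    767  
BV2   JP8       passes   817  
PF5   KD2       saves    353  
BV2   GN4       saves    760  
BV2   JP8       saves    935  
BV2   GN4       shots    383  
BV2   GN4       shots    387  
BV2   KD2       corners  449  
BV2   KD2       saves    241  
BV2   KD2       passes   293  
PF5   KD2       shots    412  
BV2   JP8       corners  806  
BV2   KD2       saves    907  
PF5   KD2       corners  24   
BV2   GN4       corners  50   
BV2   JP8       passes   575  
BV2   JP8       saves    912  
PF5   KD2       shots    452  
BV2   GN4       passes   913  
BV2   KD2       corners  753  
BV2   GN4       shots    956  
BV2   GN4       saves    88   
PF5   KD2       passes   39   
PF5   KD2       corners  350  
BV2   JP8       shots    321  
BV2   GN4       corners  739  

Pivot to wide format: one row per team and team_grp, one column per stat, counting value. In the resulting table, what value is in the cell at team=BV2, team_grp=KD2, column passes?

3

Rows with team=BV2, team_grp=KD2 and stat=passes: value values are 608, 166, 293.
3 rows match — count = 3.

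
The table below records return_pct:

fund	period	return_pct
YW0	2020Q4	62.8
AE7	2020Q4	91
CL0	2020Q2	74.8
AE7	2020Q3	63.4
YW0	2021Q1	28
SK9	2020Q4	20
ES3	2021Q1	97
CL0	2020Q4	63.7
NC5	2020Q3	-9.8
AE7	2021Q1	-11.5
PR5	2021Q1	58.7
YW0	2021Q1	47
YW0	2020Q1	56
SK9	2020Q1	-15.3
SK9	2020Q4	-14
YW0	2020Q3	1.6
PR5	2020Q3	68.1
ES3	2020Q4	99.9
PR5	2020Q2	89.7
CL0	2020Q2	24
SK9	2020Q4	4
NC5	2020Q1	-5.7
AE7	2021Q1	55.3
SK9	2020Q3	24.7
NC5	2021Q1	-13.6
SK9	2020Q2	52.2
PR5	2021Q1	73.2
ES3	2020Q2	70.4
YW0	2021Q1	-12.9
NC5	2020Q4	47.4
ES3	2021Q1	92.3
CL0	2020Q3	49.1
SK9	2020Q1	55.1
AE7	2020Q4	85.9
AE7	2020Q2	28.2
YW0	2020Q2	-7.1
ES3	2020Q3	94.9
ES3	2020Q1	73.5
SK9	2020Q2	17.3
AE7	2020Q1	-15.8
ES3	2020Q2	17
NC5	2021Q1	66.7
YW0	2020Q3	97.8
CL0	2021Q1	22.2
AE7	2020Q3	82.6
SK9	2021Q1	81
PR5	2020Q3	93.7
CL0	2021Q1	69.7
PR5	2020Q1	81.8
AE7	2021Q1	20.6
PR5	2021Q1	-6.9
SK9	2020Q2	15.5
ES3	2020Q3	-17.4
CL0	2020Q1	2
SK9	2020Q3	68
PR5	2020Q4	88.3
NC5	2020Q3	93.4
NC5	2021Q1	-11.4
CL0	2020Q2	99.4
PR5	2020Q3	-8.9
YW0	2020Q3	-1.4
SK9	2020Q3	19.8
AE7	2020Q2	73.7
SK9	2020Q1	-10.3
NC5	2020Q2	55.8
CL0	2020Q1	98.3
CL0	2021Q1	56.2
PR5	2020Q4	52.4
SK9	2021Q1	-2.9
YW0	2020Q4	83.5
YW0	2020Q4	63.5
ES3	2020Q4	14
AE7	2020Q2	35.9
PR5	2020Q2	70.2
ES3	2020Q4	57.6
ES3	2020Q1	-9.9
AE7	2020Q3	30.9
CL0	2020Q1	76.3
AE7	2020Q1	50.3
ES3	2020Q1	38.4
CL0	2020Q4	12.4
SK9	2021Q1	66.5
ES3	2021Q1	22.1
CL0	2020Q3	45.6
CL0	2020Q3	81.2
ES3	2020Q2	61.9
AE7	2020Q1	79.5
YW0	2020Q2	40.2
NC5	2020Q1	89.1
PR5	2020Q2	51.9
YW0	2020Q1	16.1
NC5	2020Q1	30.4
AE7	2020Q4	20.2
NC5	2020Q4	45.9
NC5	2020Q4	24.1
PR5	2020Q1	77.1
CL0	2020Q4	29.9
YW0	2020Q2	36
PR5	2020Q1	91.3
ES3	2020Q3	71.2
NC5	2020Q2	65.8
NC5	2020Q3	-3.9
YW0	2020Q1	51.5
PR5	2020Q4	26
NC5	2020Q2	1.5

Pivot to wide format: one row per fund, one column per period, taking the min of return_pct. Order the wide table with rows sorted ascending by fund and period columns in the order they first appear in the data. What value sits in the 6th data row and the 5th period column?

With rows sorted ascending by fund, row 6 is fund=SK9. period columns in first-appearance order: 2020Q4, 2020Q2, 2020Q3, 2021Q1, 2020Q1; column 5 is 2020Q1.
Long rows with fund=SK9, period=2020Q1: min(-15.3, 55.1, -10.3) = -15.3.

-15.3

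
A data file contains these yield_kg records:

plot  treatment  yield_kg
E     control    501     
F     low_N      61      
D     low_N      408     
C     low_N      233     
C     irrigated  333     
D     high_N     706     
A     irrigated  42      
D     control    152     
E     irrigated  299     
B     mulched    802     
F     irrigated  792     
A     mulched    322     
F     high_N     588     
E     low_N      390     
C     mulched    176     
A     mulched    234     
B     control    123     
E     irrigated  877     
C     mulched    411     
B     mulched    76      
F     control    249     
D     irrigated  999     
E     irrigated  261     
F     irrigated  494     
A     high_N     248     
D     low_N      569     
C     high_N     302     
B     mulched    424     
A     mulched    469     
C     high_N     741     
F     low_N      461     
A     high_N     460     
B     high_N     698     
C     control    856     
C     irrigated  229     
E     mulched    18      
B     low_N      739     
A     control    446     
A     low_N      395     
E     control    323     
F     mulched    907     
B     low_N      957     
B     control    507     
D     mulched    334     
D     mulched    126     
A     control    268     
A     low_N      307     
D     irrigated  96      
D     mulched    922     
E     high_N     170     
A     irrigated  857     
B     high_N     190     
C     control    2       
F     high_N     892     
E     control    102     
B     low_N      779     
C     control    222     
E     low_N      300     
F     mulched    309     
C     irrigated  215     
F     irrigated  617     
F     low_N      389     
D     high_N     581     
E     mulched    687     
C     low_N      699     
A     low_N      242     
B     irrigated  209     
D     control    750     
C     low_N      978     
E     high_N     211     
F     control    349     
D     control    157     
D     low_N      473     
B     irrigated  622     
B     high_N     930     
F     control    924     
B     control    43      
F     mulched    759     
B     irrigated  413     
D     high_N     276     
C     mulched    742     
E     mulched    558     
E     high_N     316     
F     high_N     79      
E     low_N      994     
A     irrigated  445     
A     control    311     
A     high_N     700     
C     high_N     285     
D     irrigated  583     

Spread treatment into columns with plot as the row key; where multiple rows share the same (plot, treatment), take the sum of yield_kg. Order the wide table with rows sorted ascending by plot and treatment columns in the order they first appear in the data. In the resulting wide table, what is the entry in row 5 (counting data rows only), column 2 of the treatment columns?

With rows sorted ascending by plot, row 5 is plot=E. treatment columns in first-appearance order: control, low_N, irrigated, high_N, mulched; column 2 is low_N.
Long rows with plot=E, treatment=low_N: 390 + 300 + 994 = 1684.

1684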